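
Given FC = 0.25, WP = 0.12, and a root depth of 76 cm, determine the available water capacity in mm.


Step 1: Available water = (FC - WP) * depth * 10
Step 2: AW = (0.25 - 0.12) * 76 * 10
Step 3: AW = 0.13 * 76 * 10
Step 4: AW = 98.8 mm

98.8


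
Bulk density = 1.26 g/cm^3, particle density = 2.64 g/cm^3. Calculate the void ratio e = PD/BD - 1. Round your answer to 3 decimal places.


Step 1: e = PD / BD - 1
Step 2: e = 2.64 / 1.26 - 1
Step 3: e = 2.09524 - 1
Step 4: e = 1.095

1.095


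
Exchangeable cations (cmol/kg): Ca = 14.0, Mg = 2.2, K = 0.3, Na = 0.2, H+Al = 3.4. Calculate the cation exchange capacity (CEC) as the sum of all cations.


Step 1: CEC = Ca + Mg + K + Na + (H+Al)
Step 2: CEC = 14.0 + 2.2 + 0.3 + 0.2 + 3.4
Step 3: CEC = 20.1 cmol/kg

20.1


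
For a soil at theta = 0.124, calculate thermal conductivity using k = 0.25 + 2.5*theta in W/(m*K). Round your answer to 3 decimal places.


Step 1: k = 0.25 + 2.5 * theta
Step 2: k = 0.25 + 2.5 * 0.124
Step 3: k = 0.25 + 0.31
Step 4: k = 0.56 W/(m*K)

0.56


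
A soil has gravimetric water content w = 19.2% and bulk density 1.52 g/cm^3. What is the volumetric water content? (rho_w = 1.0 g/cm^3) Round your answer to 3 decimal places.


Step 1: theta = (w / 100) * BD / rho_w
Step 2: theta = (19.2 / 100) * 1.52 / 1.0
Step 3: theta = 0.192 * 1.52
Step 4: theta = 0.292

0.292


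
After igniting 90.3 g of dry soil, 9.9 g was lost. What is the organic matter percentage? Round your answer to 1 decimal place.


Step 1: OM% = 100 * LOI / sample mass
Step 2: OM = 100 * 9.9 / 90.3
Step 3: OM = 11.0%

11.0


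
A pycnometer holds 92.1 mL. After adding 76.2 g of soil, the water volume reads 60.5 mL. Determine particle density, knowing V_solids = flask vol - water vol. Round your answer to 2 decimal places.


Step 1: Volume of solids = flask volume - water volume with soil
Step 2: V_solids = 92.1 - 60.5 = 31.6 mL
Step 3: Particle density = mass / V_solids = 76.2 / 31.6 = 2.41 g/cm^3

2.41


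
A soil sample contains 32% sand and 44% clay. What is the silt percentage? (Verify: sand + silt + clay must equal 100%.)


Step 1: sand + silt + clay = 100%
Step 2: silt = 100 - sand - clay
Step 3: silt = 100 - 32 - 44
Step 4: silt = 24%

24


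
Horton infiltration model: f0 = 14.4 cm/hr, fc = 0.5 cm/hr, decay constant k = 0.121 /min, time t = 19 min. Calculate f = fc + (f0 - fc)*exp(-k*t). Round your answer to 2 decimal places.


Step 1: f = fc + (f0 - fc) * exp(-k * t)
Step 2: exp(-0.121 * 19) = 0.100359
Step 3: f = 0.5 + (14.4 - 0.5) * 0.100359
Step 4: f = 0.5 + 13.9 * 0.100359
Step 5: f = 1.89 cm/hr

1.89


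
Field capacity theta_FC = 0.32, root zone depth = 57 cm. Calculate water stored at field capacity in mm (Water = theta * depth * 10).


Step 1: Water (mm) = theta_FC * depth (cm) * 10
Step 2: Water = 0.32 * 57 * 10
Step 3: Water = 182.4 mm

182.4


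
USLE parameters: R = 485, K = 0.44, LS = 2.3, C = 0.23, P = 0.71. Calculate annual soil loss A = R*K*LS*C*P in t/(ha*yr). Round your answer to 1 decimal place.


Step 1: A = R * K * LS * C * P
Step 2: R * K = 485 * 0.44 = 213.4
Step 3: (R*K) * LS = 213.4 * 2.3 = 490.82
Step 4: * C * P = 490.82 * 0.23 * 0.71 = 80.2
Step 5: A = 80.2 t/(ha*yr)

80.2


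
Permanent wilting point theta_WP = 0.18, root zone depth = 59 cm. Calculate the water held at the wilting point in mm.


Step 1: Water (mm) = theta_WP * depth * 10
Step 2: Water = 0.18 * 59 * 10
Step 3: Water = 106.2 mm

106.2


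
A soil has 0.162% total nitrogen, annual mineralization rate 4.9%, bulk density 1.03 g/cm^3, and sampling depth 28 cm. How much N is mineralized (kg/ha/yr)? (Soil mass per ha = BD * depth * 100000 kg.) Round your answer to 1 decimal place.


Step 1: Soil mass per ha = BD * depth * 100000 = 1.03 * 28 * 100000 = 2884000 kg
Step 2: Total N pool = soil mass * N%/100 = 2884000 * 0.162/100 = 4672.08 kg/ha
Step 3: N mineralized = N pool * rate%/100 = 4672.08 * 4.9/100 = 228.9 kg/ha/yr

228.9


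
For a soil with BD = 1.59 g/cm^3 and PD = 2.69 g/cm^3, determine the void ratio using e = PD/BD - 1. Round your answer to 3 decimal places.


Step 1: e = PD / BD - 1
Step 2: e = 2.69 / 1.59 - 1
Step 3: e = 1.69182 - 1
Step 4: e = 0.692

0.692


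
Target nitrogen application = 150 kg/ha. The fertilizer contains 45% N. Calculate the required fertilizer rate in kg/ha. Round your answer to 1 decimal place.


Step 1: Fertilizer rate = target N / (N content / 100)
Step 2: Rate = 150 / (45 / 100)
Step 3: Rate = 150 / 0.45
Step 4: Rate = 333.3 kg/ha

333.3


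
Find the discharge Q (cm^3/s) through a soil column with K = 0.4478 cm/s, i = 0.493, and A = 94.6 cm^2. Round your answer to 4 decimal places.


Step 1: Apply Darcy's law: Q = K * i * A
Step 2: Q = 0.4478 * 0.493 * 94.6
Step 3: Q = 20.8844 cm^3/s

20.8844


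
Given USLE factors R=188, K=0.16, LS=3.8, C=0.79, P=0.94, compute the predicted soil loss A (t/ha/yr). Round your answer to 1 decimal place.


Step 1: A = R * K * LS * C * P
Step 2: R * K = 188 * 0.16 = 30.08
Step 3: (R*K) * LS = 30.08 * 3.8 = 114.304
Step 4: * C * P = 114.304 * 0.79 * 0.94 = 84.9
Step 5: A = 84.9 t/(ha*yr)

84.9


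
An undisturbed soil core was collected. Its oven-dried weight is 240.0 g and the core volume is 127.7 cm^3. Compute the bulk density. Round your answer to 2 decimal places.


Step 1: Identify the formula: BD = dry mass / volume
Step 2: Substitute values: BD = 240.0 / 127.7
Step 3: BD = 1.88 g/cm^3

1.88


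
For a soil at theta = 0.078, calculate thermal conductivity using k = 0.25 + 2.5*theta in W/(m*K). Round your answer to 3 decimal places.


Step 1: k = 0.25 + 2.5 * theta
Step 2: k = 0.25 + 2.5 * 0.078
Step 3: k = 0.25 + 0.195
Step 4: k = 0.445 W/(m*K)

0.445


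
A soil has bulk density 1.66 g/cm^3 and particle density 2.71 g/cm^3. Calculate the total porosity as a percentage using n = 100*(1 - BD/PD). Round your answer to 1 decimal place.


Step 1: Formula: n = 100 * (1 - BD / PD)
Step 2: n = 100 * (1 - 1.66 / 2.71)
Step 3: n = 100 * (1 - 0.61255)
Step 4: n = 38.7%

38.7


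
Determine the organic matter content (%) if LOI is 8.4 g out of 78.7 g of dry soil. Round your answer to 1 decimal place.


Step 1: OM% = 100 * LOI / sample mass
Step 2: OM = 100 * 8.4 / 78.7
Step 3: OM = 10.7%

10.7


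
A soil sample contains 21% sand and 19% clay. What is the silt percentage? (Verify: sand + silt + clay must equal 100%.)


Step 1: sand + silt + clay = 100%
Step 2: silt = 100 - sand - clay
Step 3: silt = 100 - 21 - 19
Step 4: silt = 60%

60


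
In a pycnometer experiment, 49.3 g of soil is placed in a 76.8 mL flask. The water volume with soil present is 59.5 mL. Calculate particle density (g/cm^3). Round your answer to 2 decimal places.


Step 1: Volume of solids = flask volume - water volume with soil
Step 2: V_solids = 76.8 - 59.5 = 17.3 mL
Step 3: Particle density = mass / V_solids = 49.3 / 17.3 = 2.85 g/cm^3

2.85


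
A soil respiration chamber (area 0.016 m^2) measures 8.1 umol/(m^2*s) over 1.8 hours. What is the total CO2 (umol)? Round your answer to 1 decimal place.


Step 1: Convert time to seconds: 1.8 hr * 3600 = 6480.0 s
Step 2: Total = flux * area * time_s
Step 3: Total = 8.1 * 0.016 * 6480.0
Step 4: Total = 839.8 umol

839.8


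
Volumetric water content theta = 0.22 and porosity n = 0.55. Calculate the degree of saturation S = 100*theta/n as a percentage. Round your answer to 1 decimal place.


Step 1: S = 100 * theta_v / n
Step 2: S = 100 * 0.22 / 0.55
Step 3: S = 40.0%

40.0


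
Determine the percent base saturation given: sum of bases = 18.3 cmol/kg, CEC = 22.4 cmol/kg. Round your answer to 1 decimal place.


Step 1: BS = 100 * (sum of bases) / CEC
Step 2: BS = 100 * 18.3 / 22.4
Step 3: BS = 81.7%

81.7


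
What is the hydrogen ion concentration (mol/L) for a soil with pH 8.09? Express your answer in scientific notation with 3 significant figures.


Step 1: [H+] = 10^(-pH)
Step 2: [H+] = 10^(-8.09)
Step 3: [H+] = 8.13e-09 mol/L

8.13e-09


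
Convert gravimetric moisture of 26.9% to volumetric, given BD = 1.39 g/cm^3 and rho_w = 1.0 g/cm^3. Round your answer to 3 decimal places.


Step 1: theta = (w / 100) * BD / rho_w
Step 2: theta = (26.9 / 100) * 1.39 / 1.0
Step 3: theta = 0.269 * 1.39
Step 4: theta = 0.374

0.374


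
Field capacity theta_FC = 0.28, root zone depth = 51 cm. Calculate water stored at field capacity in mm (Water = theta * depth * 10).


Step 1: Water (mm) = theta_FC * depth (cm) * 10
Step 2: Water = 0.28 * 51 * 10
Step 3: Water = 142.8 mm

142.8


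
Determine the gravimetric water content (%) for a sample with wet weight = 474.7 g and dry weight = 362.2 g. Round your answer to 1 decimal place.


Step 1: Water mass = wet - dry = 474.7 - 362.2 = 112.5 g
Step 2: w = 100 * water mass / dry mass
Step 3: w = 100 * 112.5 / 362.2 = 31.1%

31.1


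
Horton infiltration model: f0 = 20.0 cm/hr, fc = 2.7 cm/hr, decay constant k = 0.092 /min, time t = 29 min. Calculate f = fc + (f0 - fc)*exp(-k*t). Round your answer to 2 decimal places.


Step 1: f = fc + (f0 - fc) * exp(-k * t)
Step 2: exp(-0.092 * 29) = 0.069391
Step 3: f = 2.7 + (20.0 - 2.7) * 0.069391
Step 4: f = 2.7 + 17.3 * 0.069391
Step 5: f = 3.9 cm/hr

3.9


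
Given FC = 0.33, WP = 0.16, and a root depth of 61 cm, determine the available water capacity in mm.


Step 1: Available water = (FC - WP) * depth * 10
Step 2: AW = (0.33 - 0.16) * 61 * 10
Step 3: AW = 0.17 * 61 * 10
Step 4: AW = 103.7 mm

103.7


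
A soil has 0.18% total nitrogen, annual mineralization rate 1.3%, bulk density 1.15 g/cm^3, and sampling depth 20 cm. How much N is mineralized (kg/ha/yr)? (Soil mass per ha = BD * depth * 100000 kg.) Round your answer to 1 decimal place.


Step 1: Soil mass per ha = BD * depth * 100000 = 1.15 * 20 * 100000 = 2300000 kg
Step 2: Total N pool = soil mass * N%/100 = 2300000 * 0.18/100 = 4140.0 kg/ha
Step 3: N mineralized = N pool * rate%/100 = 4140.0 * 1.3/100 = 53.8 kg/ha/yr

53.8


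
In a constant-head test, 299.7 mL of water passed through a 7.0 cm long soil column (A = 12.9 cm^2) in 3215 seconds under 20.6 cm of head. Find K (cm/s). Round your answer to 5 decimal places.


Step 1: K = Q * L / (A * t * h)
Step 2: Numerator = 299.7 * 7.0 = 2097.9
Step 3: Denominator = 12.9 * 3215 * 20.6 = 854354.1
Step 4: K = 2097.9 / 854354.1 = 0.00246 cm/s

0.00246


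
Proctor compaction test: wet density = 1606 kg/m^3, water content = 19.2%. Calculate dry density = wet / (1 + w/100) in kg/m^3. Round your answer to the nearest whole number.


Step 1: Dry density = wet density / (1 + w/100)
Step 2: Dry density = 1606 / (1 + 19.2/100)
Step 3: Dry density = 1606 / 1.192
Step 4: Dry density = 1347 kg/m^3

1347


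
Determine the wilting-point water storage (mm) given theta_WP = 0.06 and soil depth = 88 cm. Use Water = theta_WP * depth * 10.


Step 1: Water (mm) = theta_WP * depth * 10
Step 2: Water = 0.06 * 88 * 10
Step 3: Water = 52.8 mm

52.8


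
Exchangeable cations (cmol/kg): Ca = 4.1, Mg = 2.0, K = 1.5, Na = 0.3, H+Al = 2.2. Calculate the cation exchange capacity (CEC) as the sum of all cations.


Step 1: CEC = Ca + Mg + K + Na + (H+Al)
Step 2: CEC = 4.1 + 2.0 + 1.5 + 0.3 + 2.2
Step 3: CEC = 10.1 cmol/kg

10.1


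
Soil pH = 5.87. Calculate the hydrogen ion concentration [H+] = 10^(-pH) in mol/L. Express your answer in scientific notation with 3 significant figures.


Step 1: [H+] = 10^(-pH)
Step 2: [H+] = 10^(-5.87)
Step 3: [H+] = 1.35e-06 mol/L

1.35e-06


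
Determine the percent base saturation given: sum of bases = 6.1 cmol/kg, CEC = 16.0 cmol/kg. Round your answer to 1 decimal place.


Step 1: BS = 100 * (sum of bases) / CEC
Step 2: BS = 100 * 6.1 / 16.0
Step 3: BS = 38.1%

38.1


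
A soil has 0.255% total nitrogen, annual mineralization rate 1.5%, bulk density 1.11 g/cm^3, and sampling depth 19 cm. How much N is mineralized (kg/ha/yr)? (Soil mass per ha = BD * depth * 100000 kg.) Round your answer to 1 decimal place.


Step 1: Soil mass per ha = BD * depth * 100000 = 1.11 * 19 * 100000 = 2109000 kg
Step 2: Total N pool = soil mass * N%/100 = 2109000 * 0.255/100 = 5377.95 kg/ha
Step 3: N mineralized = N pool * rate%/100 = 5377.95 * 1.5/100 = 80.7 kg/ha/yr

80.7


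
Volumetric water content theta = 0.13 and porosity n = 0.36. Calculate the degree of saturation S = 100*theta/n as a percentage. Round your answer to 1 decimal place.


Step 1: S = 100 * theta_v / n
Step 2: S = 100 * 0.13 / 0.36
Step 3: S = 36.1%

36.1


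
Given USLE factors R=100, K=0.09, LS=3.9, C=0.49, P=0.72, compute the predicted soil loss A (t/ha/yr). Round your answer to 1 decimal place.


Step 1: A = R * K * LS * C * P
Step 2: R * K = 100 * 0.09 = 9.0
Step 3: (R*K) * LS = 9.0 * 3.9 = 35.1
Step 4: * C * P = 35.1 * 0.49 * 0.72 = 12.4
Step 5: A = 12.4 t/(ha*yr)

12.4


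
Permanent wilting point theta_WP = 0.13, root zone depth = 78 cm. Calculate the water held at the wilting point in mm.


Step 1: Water (mm) = theta_WP * depth * 10
Step 2: Water = 0.13 * 78 * 10
Step 3: Water = 101.4 mm

101.4


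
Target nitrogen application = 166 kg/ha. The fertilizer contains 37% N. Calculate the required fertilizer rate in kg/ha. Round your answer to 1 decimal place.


Step 1: Fertilizer rate = target N / (N content / 100)
Step 2: Rate = 166 / (37 / 100)
Step 3: Rate = 166 / 0.37
Step 4: Rate = 448.6 kg/ha

448.6


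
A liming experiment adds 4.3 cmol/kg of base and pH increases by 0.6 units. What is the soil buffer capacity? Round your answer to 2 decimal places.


Step 1: BC = change in base / change in pH
Step 2: BC = 4.3 / 0.6
Step 3: BC = 7.17 cmol/(kg*pH unit)

7.17


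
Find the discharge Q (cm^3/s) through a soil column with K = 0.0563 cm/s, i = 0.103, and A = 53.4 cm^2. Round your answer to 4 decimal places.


Step 1: Apply Darcy's law: Q = K * i * A
Step 2: Q = 0.0563 * 0.103 * 53.4
Step 3: Q = 0.3097 cm^3/s

0.3097


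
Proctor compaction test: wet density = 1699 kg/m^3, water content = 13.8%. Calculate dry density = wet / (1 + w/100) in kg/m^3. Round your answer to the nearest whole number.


Step 1: Dry density = wet density / (1 + w/100)
Step 2: Dry density = 1699 / (1 + 13.8/100)
Step 3: Dry density = 1699 / 1.138
Step 4: Dry density = 1493 kg/m^3

1493


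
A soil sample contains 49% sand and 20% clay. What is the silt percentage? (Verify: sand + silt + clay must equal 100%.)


Step 1: sand + silt + clay = 100%
Step 2: silt = 100 - sand - clay
Step 3: silt = 100 - 49 - 20
Step 4: silt = 31%

31


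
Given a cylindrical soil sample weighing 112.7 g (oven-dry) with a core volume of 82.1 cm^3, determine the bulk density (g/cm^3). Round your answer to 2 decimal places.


Step 1: Identify the formula: BD = dry mass / volume
Step 2: Substitute values: BD = 112.7 / 82.1
Step 3: BD = 1.37 g/cm^3

1.37


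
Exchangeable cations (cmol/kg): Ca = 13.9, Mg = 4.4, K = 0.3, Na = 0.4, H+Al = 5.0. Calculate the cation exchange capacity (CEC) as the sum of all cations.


Step 1: CEC = Ca + Mg + K + Na + (H+Al)
Step 2: CEC = 13.9 + 4.4 + 0.3 + 0.4 + 5.0
Step 3: CEC = 24.0 cmol/kg

24.0


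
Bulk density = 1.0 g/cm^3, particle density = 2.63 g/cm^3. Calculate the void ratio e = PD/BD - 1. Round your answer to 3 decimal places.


Step 1: e = PD / BD - 1
Step 2: e = 2.63 / 1.0 - 1
Step 3: e = 2.63 - 1
Step 4: e = 1.63

1.63


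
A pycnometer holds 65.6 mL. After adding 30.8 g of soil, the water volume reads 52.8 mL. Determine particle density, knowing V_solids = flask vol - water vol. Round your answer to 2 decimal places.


Step 1: Volume of solids = flask volume - water volume with soil
Step 2: V_solids = 65.6 - 52.8 = 12.8 mL
Step 3: Particle density = mass / V_solids = 30.8 / 12.8 = 2.41 g/cm^3

2.41


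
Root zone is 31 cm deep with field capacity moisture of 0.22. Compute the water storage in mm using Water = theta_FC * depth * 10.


Step 1: Water (mm) = theta_FC * depth (cm) * 10
Step 2: Water = 0.22 * 31 * 10
Step 3: Water = 68.2 mm

68.2


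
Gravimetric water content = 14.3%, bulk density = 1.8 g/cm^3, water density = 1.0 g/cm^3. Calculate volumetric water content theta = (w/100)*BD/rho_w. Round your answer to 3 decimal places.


Step 1: theta = (w / 100) * BD / rho_w
Step 2: theta = (14.3 / 100) * 1.8 / 1.0
Step 3: theta = 0.143 * 1.8
Step 4: theta = 0.257

0.257


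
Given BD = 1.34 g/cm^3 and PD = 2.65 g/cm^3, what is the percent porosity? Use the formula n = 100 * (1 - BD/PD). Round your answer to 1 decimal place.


Step 1: Formula: n = 100 * (1 - BD / PD)
Step 2: n = 100 * (1 - 1.34 / 2.65)
Step 3: n = 100 * (1 - 0.50566)
Step 4: n = 49.4%

49.4


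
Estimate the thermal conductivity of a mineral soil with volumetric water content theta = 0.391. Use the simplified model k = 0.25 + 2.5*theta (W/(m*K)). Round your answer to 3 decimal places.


Step 1: k = 0.25 + 2.5 * theta
Step 2: k = 0.25 + 2.5 * 0.391
Step 3: k = 0.25 + 0.978
Step 4: k = 1.228 W/(m*K)

1.228


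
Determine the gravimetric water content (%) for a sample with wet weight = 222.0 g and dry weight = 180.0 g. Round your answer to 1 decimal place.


Step 1: Water mass = wet - dry = 222.0 - 180.0 = 42.0 g
Step 2: w = 100 * water mass / dry mass
Step 3: w = 100 * 42.0 / 180.0 = 23.3%

23.3


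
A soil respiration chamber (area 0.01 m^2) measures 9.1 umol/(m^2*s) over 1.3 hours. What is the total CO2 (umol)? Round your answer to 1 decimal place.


Step 1: Convert time to seconds: 1.3 hr * 3600 = 4680.0 s
Step 2: Total = flux * area * time_s
Step 3: Total = 9.1 * 0.01 * 4680.0
Step 4: Total = 425.9 umol

425.9


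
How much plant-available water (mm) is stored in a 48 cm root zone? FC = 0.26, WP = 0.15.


Step 1: Available water = (FC - WP) * depth * 10
Step 2: AW = (0.26 - 0.15) * 48 * 10
Step 3: AW = 0.11 * 48 * 10
Step 4: AW = 52.8 mm

52.8


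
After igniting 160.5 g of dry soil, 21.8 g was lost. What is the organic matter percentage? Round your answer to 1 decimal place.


Step 1: OM% = 100 * LOI / sample mass
Step 2: OM = 100 * 21.8 / 160.5
Step 3: OM = 13.6%

13.6


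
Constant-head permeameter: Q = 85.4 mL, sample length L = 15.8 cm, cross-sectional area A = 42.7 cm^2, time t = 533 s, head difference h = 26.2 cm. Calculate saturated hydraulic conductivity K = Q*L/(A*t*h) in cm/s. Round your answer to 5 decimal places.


Step 1: K = Q * L / (A * t * h)
Step 2: Numerator = 85.4 * 15.8 = 1349.32
Step 3: Denominator = 42.7 * 533 * 26.2 = 596288.42
Step 4: K = 1349.32 / 596288.42 = 0.00226 cm/s

0.00226


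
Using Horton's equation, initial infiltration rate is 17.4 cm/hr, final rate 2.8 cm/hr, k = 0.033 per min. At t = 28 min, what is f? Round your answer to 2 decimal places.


Step 1: f = fc + (f0 - fc) * exp(-k * t)
Step 2: exp(-0.033 * 28) = 0.396928
Step 3: f = 2.8 + (17.4 - 2.8) * 0.396928
Step 4: f = 2.8 + 14.6 * 0.396928
Step 5: f = 8.6 cm/hr

8.6


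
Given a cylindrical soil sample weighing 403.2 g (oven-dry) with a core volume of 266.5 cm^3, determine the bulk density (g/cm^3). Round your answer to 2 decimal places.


Step 1: Identify the formula: BD = dry mass / volume
Step 2: Substitute values: BD = 403.2 / 266.5
Step 3: BD = 1.51 g/cm^3

1.51


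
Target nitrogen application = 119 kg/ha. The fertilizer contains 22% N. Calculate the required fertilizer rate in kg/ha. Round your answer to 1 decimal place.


Step 1: Fertilizer rate = target N / (N content / 100)
Step 2: Rate = 119 / (22 / 100)
Step 3: Rate = 119 / 0.22
Step 4: Rate = 540.9 kg/ha

540.9


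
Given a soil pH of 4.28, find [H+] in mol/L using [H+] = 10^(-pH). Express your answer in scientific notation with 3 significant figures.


Step 1: [H+] = 10^(-pH)
Step 2: [H+] = 10^(-4.28)
Step 3: [H+] = 5.25e-05 mol/L

5.25e-05


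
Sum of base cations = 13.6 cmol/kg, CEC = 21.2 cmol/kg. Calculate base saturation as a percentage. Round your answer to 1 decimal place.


Step 1: BS = 100 * (sum of bases) / CEC
Step 2: BS = 100 * 13.6 / 21.2
Step 3: BS = 64.2%

64.2


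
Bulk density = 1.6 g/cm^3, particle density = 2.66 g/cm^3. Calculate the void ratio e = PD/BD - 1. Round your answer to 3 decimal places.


Step 1: e = PD / BD - 1
Step 2: e = 2.66 / 1.6 - 1
Step 3: e = 1.6625 - 1
Step 4: e = 0.663

0.663


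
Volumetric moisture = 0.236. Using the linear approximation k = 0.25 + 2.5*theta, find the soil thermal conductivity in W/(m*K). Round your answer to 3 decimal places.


Step 1: k = 0.25 + 2.5 * theta
Step 2: k = 0.25 + 2.5 * 0.236
Step 3: k = 0.25 + 0.59
Step 4: k = 0.84 W/(m*K)

0.84


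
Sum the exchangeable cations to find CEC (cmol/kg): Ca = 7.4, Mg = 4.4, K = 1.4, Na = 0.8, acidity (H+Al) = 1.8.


Step 1: CEC = Ca + Mg + K + Na + (H+Al)
Step 2: CEC = 7.4 + 4.4 + 1.4 + 0.8 + 1.8
Step 3: CEC = 15.8 cmol/kg

15.8


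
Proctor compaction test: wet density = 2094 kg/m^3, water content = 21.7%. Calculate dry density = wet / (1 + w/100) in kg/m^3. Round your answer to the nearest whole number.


Step 1: Dry density = wet density / (1 + w/100)
Step 2: Dry density = 2094 / (1 + 21.7/100)
Step 3: Dry density = 2094 / 1.217
Step 4: Dry density = 1721 kg/m^3

1721


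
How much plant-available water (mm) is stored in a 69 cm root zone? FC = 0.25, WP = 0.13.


Step 1: Available water = (FC - WP) * depth * 10
Step 2: AW = (0.25 - 0.13) * 69 * 10
Step 3: AW = 0.12 * 69 * 10
Step 4: AW = 82.8 mm

82.8


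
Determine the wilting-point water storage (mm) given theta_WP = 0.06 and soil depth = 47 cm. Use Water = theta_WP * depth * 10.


Step 1: Water (mm) = theta_WP * depth * 10
Step 2: Water = 0.06 * 47 * 10
Step 3: Water = 28.2 mm

28.2


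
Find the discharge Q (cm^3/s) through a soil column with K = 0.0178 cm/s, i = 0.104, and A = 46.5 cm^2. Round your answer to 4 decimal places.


Step 1: Apply Darcy's law: Q = K * i * A
Step 2: Q = 0.0178 * 0.104 * 46.5
Step 3: Q = 0.0861 cm^3/s

0.0861


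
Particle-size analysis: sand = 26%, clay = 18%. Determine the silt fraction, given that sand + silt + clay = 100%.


Step 1: sand + silt + clay = 100%
Step 2: silt = 100 - sand - clay
Step 3: silt = 100 - 26 - 18
Step 4: silt = 56%

56


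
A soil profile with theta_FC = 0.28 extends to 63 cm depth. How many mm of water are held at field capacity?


Step 1: Water (mm) = theta_FC * depth (cm) * 10
Step 2: Water = 0.28 * 63 * 10
Step 3: Water = 176.4 mm

176.4


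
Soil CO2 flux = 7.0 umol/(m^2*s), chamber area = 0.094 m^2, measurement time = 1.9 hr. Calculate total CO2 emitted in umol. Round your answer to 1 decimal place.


Step 1: Convert time to seconds: 1.9 hr * 3600 = 6840.0 s
Step 2: Total = flux * area * time_s
Step 3: Total = 7.0 * 0.094 * 6840.0
Step 4: Total = 4500.7 umol

4500.7


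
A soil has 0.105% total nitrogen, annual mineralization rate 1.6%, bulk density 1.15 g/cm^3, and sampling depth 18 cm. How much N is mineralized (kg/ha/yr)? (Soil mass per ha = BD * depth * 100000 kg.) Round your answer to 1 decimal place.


Step 1: Soil mass per ha = BD * depth * 100000 = 1.15 * 18 * 100000 = 2070000 kg
Step 2: Total N pool = soil mass * N%/100 = 2070000 * 0.105/100 = 2173.5 kg/ha
Step 3: N mineralized = N pool * rate%/100 = 2173.5 * 1.6/100 = 34.8 kg/ha/yr

34.8


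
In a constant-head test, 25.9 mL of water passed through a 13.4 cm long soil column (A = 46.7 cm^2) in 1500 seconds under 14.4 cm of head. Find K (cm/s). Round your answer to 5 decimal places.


Step 1: K = Q * L / (A * t * h)
Step 2: Numerator = 25.9 * 13.4 = 347.06
Step 3: Denominator = 46.7 * 1500 * 14.4 = 1008720.0
Step 4: K = 347.06 / 1008720.0 = 0.00034 cm/s

0.00034


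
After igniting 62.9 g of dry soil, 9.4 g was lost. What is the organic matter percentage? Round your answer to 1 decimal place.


Step 1: OM% = 100 * LOI / sample mass
Step 2: OM = 100 * 9.4 / 62.9
Step 3: OM = 14.9%

14.9


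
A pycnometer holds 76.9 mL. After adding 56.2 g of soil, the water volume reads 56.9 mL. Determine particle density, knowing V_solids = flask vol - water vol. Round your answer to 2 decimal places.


Step 1: Volume of solids = flask volume - water volume with soil
Step 2: V_solids = 76.9 - 56.9 = 20.0 mL
Step 3: Particle density = mass / V_solids = 56.2 / 20.0 = 2.81 g/cm^3

2.81


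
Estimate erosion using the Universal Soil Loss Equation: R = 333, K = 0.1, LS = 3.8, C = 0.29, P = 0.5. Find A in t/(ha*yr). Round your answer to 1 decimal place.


Step 1: A = R * K * LS * C * P
Step 2: R * K = 333 * 0.1 = 33.3
Step 3: (R*K) * LS = 33.3 * 3.8 = 126.54
Step 4: * C * P = 126.54 * 0.29 * 0.5 = 18.3
Step 5: A = 18.3 t/(ha*yr)

18.3


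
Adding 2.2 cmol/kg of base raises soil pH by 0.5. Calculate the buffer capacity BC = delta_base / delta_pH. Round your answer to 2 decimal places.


Step 1: BC = change in base / change in pH
Step 2: BC = 2.2 / 0.5
Step 3: BC = 4.4 cmol/(kg*pH unit)

4.4


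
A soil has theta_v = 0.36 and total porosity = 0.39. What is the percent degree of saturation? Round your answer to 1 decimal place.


Step 1: S = 100 * theta_v / n
Step 2: S = 100 * 0.36 / 0.39
Step 3: S = 92.3%

92.3


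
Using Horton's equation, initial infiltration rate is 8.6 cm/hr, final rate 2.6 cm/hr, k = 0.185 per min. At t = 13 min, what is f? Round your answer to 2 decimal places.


Step 1: f = fc + (f0 - fc) * exp(-k * t)
Step 2: exp(-0.185 * 13) = 0.090265
Step 3: f = 2.6 + (8.6 - 2.6) * 0.090265
Step 4: f = 2.6 + 6.0 * 0.090265
Step 5: f = 3.14 cm/hr

3.14


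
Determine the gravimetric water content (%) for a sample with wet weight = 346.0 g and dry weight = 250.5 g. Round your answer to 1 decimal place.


Step 1: Water mass = wet - dry = 346.0 - 250.5 = 95.5 g
Step 2: w = 100 * water mass / dry mass
Step 3: w = 100 * 95.5 / 250.5 = 38.1%

38.1


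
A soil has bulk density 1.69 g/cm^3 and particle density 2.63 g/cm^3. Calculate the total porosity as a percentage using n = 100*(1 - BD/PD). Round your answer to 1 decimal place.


Step 1: Formula: n = 100 * (1 - BD / PD)
Step 2: n = 100 * (1 - 1.69 / 2.63)
Step 3: n = 100 * (1 - 0.64259)
Step 4: n = 35.7%

35.7


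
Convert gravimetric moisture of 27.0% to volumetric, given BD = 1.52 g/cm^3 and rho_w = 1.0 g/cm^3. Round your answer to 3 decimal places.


Step 1: theta = (w / 100) * BD / rho_w
Step 2: theta = (27.0 / 100) * 1.52 / 1.0
Step 3: theta = 0.27 * 1.52
Step 4: theta = 0.41

0.41


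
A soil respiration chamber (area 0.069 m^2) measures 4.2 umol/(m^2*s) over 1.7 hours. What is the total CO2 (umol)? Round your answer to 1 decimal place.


Step 1: Convert time to seconds: 1.7 hr * 3600 = 6120.0 s
Step 2: Total = flux * area * time_s
Step 3: Total = 4.2 * 0.069 * 6120.0
Step 4: Total = 1773.6 umol

1773.6


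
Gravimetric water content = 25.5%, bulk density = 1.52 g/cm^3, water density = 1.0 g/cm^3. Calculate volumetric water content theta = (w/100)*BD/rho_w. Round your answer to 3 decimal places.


Step 1: theta = (w / 100) * BD / rho_w
Step 2: theta = (25.5 / 100) * 1.52 / 1.0
Step 3: theta = 0.255 * 1.52
Step 4: theta = 0.388

0.388


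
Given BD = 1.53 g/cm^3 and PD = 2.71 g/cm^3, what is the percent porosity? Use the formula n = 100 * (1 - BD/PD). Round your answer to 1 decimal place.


Step 1: Formula: n = 100 * (1 - BD / PD)
Step 2: n = 100 * (1 - 1.53 / 2.71)
Step 3: n = 100 * (1 - 0.56458)
Step 4: n = 43.5%

43.5


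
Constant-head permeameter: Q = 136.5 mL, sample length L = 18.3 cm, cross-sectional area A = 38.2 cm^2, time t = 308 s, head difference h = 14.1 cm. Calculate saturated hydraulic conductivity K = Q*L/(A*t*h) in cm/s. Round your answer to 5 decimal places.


Step 1: K = Q * L / (A * t * h)
Step 2: Numerator = 136.5 * 18.3 = 2497.95
Step 3: Denominator = 38.2 * 308 * 14.1 = 165894.96
Step 4: K = 2497.95 / 165894.96 = 0.01506 cm/s

0.01506


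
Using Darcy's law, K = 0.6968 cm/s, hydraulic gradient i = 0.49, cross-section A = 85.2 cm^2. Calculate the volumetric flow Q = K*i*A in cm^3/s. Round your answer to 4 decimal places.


Step 1: Apply Darcy's law: Q = K * i * A
Step 2: Q = 0.6968 * 0.49 * 85.2
Step 3: Q = 29.09 cm^3/s

29.09


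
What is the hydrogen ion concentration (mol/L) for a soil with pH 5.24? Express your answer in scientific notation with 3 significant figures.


Step 1: [H+] = 10^(-pH)
Step 2: [H+] = 10^(-5.24)
Step 3: [H+] = 5.75e-06 mol/L

5.75e-06


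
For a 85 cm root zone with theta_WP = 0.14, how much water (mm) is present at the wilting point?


Step 1: Water (mm) = theta_WP * depth * 10
Step 2: Water = 0.14 * 85 * 10
Step 3: Water = 119.0 mm

119.0


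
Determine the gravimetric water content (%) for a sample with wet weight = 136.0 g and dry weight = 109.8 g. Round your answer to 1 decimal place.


Step 1: Water mass = wet - dry = 136.0 - 109.8 = 26.2 g
Step 2: w = 100 * water mass / dry mass
Step 3: w = 100 * 26.2 / 109.8 = 23.9%

23.9


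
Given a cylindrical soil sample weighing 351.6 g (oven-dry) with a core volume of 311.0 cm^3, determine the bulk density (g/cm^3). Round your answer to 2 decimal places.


Step 1: Identify the formula: BD = dry mass / volume
Step 2: Substitute values: BD = 351.6 / 311.0
Step 3: BD = 1.13 g/cm^3

1.13


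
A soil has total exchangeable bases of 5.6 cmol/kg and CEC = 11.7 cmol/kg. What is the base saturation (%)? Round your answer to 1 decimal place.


Step 1: BS = 100 * (sum of bases) / CEC
Step 2: BS = 100 * 5.6 / 11.7
Step 3: BS = 47.9%

47.9


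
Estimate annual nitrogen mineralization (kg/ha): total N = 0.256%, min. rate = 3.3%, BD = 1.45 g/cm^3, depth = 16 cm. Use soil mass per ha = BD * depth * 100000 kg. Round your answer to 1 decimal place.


Step 1: Soil mass per ha = BD * depth * 100000 = 1.45 * 16 * 100000 = 2320000 kg
Step 2: Total N pool = soil mass * N%/100 = 2320000 * 0.256/100 = 5939.2 kg/ha
Step 3: N mineralized = N pool * rate%/100 = 5939.2 * 3.3/100 = 196.0 kg/ha/yr

196.0


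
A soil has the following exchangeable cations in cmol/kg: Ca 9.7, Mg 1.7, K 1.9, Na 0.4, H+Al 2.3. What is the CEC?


Step 1: CEC = Ca + Mg + K + Na + (H+Al)
Step 2: CEC = 9.7 + 1.7 + 1.9 + 0.4 + 2.3
Step 3: CEC = 16.0 cmol/kg

16.0


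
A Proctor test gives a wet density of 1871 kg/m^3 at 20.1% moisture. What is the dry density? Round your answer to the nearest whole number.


Step 1: Dry density = wet density / (1 + w/100)
Step 2: Dry density = 1871 / (1 + 20.1/100)
Step 3: Dry density = 1871 / 1.201
Step 4: Dry density = 1558 kg/m^3

1558


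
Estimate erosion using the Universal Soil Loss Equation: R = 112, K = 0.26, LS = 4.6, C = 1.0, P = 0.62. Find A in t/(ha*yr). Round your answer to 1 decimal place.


Step 1: A = R * K * LS * C * P
Step 2: R * K = 112 * 0.26 = 29.12
Step 3: (R*K) * LS = 29.12 * 4.6 = 133.952
Step 4: * C * P = 133.952 * 1.0 * 0.62 = 83.1
Step 5: A = 83.1 t/(ha*yr)

83.1


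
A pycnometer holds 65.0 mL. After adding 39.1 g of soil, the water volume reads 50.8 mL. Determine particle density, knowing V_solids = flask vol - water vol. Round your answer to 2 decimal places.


Step 1: Volume of solids = flask volume - water volume with soil
Step 2: V_solids = 65.0 - 50.8 = 14.2 mL
Step 3: Particle density = mass / V_solids = 39.1 / 14.2 = 2.75 g/cm^3

2.75


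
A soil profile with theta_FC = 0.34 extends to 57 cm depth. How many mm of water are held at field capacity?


Step 1: Water (mm) = theta_FC * depth (cm) * 10
Step 2: Water = 0.34 * 57 * 10
Step 3: Water = 193.8 mm

193.8


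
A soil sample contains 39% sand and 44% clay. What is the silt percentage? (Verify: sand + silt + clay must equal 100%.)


Step 1: sand + silt + clay = 100%
Step 2: silt = 100 - sand - clay
Step 3: silt = 100 - 39 - 44
Step 4: silt = 17%

17


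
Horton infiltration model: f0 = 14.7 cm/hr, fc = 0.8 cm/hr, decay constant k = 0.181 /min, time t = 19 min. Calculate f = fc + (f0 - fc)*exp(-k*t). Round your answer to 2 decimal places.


Step 1: f = fc + (f0 - fc) * exp(-k * t)
Step 2: exp(-0.181 * 19) = 0.032097
Step 3: f = 0.8 + (14.7 - 0.8) * 0.032097
Step 4: f = 0.8 + 13.9 * 0.032097
Step 5: f = 1.25 cm/hr

1.25


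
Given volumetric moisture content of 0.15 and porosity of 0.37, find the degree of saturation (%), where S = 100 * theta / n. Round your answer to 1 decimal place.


Step 1: S = 100 * theta_v / n
Step 2: S = 100 * 0.15 / 0.37
Step 3: S = 40.5%

40.5


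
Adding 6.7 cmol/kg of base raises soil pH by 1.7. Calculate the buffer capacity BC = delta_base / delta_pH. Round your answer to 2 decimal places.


Step 1: BC = change in base / change in pH
Step 2: BC = 6.7 / 1.7
Step 3: BC = 3.94 cmol/(kg*pH unit)

3.94


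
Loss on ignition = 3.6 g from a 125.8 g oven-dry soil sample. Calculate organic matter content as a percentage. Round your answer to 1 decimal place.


Step 1: OM% = 100 * LOI / sample mass
Step 2: OM = 100 * 3.6 / 125.8
Step 3: OM = 2.9%

2.9


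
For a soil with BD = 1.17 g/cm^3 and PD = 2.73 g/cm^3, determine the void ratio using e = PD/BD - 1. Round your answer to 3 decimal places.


Step 1: e = PD / BD - 1
Step 2: e = 2.73 / 1.17 - 1
Step 3: e = 2.33333 - 1
Step 4: e = 1.333

1.333


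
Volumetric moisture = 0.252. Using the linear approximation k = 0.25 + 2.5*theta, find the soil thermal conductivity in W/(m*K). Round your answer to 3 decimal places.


Step 1: k = 0.25 + 2.5 * theta
Step 2: k = 0.25 + 2.5 * 0.252
Step 3: k = 0.25 + 0.63
Step 4: k = 0.88 W/(m*K)

0.88


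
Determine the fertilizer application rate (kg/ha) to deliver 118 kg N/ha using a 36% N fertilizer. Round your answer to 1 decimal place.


Step 1: Fertilizer rate = target N / (N content / 100)
Step 2: Rate = 118 / (36 / 100)
Step 3: Rate = 118 / 0.36
Step 4: Rate = 327.8 kg/ha

327.8


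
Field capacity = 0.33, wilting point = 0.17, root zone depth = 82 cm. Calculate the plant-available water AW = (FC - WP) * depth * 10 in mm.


Step 1: Available water = (FC - WP) * depth * 10
Step 2: AW = (0.33 - 0.17) * 82 * 10
Step 3: AW = 0.16 * 82 * 10
Step 4: AW = 131.2 mm

131.2


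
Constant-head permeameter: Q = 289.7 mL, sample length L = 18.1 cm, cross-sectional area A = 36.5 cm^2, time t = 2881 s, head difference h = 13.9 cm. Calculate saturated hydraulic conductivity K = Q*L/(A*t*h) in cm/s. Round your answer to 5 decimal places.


Step 1: K = Q * L / (A * t * h)
Step 2: Numerator = 289.7 * 18.1 = 5243.57
Step 3: Denominator = 36.5 * 2881 * 13.9 = 1461675.35
Step 4: K = 5243.57 / 1461675.35 = 0.00359 cm/s

0.00359


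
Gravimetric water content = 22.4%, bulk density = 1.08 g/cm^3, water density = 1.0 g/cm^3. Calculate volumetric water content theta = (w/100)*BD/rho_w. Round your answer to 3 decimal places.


Step 1: theta = (w / 100) * BD / rho_w
Step 2: theta = (22.4 / 100) * 1.08 / 1.0
Step 3: theta = 0.224 * 1.08
Step 4: theta = 0.242

0.242


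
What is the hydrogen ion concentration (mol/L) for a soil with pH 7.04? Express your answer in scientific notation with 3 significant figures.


Step 1: [H+] = 10^(-pH)
Step 2: [H+] = 10^(-7.04)
Step 3: [H+] = 9.12e-08 mol/L

9.12e-08


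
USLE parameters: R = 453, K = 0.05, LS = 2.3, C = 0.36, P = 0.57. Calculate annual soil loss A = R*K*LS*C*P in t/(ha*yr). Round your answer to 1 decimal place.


Step 1: A = R * K * LS * C * P
Step 2: R * K = 453 * 0.05 = 22.65
Step 3: (R*K) * LS = 22.65 * 2.3 = 52.095
Step 4: * C * P = 52.095 * 0.36 * 0.57 = 10.7
Step 5: A = 10.7 t/(ha*yr)

10.7


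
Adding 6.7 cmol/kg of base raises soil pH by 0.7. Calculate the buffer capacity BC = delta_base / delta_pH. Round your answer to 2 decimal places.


Step 1: BC = change in base / change in pH
Step 2: BC = 6.7 / 0.7
Step 3: BC = 9.57 cmol/(kg*pH unit)

9.57


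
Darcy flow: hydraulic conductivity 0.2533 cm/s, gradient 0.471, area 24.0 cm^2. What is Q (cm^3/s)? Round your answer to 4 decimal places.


Step 1: Apply Darcy's law: Q = K * i * A
Step 2: Q = 0.2533 * 0.471 * 24.0
Step 3: Q = 2.8633 cm^3/s

2.8633


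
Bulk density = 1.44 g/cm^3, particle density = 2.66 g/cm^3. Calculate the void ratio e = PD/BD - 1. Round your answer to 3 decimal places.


Step 1: e = PD / BD - 1
Step 2: e = 2.66 / 1.44 - 1
Step 3: e = 1.84722 - 1
Step 4: e = 0.847

0.847


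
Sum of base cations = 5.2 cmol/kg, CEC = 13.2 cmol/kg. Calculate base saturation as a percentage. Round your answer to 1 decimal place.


Step 1: BS = 100 * (sum of bases) / CEC
Step 2: BS = 100 * 5.2 / 13.2
Step 3: BS = 39.4%

39.4


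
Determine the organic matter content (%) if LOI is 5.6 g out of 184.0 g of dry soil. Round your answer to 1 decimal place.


Step 1: OM% = 100 * LOI / sample mass
Step 2: OM = 100 * 5.6 / 184.0
Step 3: OM = 3.0%

3.0


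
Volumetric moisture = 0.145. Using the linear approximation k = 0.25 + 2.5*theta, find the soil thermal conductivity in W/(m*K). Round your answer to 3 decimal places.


Step 1: k = 0.25 + 2.5 * theta
Step 2: k = 0.25 + 2.5 * 0.145
Step 3: k = 0.25 + 0.363
Step 4: k = 0.613 W/(m*K)

0.613


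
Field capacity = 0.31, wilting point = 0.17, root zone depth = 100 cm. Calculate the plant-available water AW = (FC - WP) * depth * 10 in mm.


Step 1: Available water = (FC - WP) * depth * 10
Step 2: AW = (0.31 - 0.17) * 100 * 10
Step 3: AW = 0.14 * 100 * 10
Step 4: AW = 140.0 mm

140.0


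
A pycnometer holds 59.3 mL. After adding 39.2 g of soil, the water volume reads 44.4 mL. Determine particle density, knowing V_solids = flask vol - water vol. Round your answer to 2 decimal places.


Step 1: Volume of solids = flask volume - water volume with soil
Step 2: V_solids = 59.3 - 44.4 = 14.9 mL
Step 3: Particle density = mass / V_solids = 39.2 / 14.9 = 2.63 g/cm^3

2.63


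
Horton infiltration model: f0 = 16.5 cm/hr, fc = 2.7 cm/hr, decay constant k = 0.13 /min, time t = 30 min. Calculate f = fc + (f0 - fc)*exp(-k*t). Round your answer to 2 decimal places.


Step 1: f = fc + (f0 - fc) * exp(-k * t)
Step 2: exp(-0.13 * 30) = 0.020242
Step 3: f = 2.7 + (16.5 - 2.7) * 0.020242
Step 4: f = 2.7 + 13.8 * 0.020242
Step 5: f = 2.98 cm/hr

2.98


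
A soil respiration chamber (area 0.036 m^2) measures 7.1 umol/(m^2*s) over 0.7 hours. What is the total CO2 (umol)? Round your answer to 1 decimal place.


Step 1: Convert time to seconds: 0.7 hr * 3600 = 2520.0 s
Step 2: Total = flux * area * time_s
Step 3: Total = 7.1 * 0.036 * 2520.0
Step 4: Total = 644.1 umol

644.1


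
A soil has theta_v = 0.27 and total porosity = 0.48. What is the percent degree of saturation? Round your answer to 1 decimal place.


Step 1: S = 100 * theta_v / n
Step 2: S = 100 * 0.27 / 0.48
Step 3: S = 56.3%

56.3


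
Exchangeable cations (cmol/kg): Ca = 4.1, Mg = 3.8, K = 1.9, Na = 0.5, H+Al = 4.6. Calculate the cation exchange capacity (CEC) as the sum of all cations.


Step 1: CEC = Ca + Mg + K + Na + (H+Al)
Step 2: CEC = 4.1 + 3.8 + 1.9 + 0.5 + 4.6
Step 3: CEC = 14.9 cmol/kg

14.9


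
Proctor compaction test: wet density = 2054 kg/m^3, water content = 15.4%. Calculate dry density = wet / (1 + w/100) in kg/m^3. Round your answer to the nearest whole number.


Step 1: Dry density = wet density / (1 + w/100)
Step 2: Dry density = 2054 / (1 + 15.4/100)
Step 3: Dry density = 2054 / 1.154
Step 4: Dry density = 1780 kg/m^3

1780


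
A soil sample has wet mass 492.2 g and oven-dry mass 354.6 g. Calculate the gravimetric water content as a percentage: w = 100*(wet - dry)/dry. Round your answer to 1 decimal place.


Step 1: Water mass = wet - dry = 492.2 - 354.6 = 137.6 g
Step 2: w = 100 * water mass / dry mass
Step 3: w = 100 * 137.6 / 354.6 = 38.8%

38.8


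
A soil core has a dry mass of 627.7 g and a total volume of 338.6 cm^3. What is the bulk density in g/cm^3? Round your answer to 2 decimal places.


Step 1: Identify the formula: BD = dry mass / volume
Step 2: Substitute values: BD = 627.7 / 338.6
Step 3: BD = 1.85 g/cm^3

1.85


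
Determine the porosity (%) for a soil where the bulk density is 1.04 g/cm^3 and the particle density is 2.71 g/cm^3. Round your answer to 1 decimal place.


Step 1: Formula: n = 100 * (1 - BD / PD)
Step 2: n = 100 * (1 - 1.04 / 2.71)
Step 3: n = 100 * (1 - 0.38376)
Step 4: n = 61.6%

61.6
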